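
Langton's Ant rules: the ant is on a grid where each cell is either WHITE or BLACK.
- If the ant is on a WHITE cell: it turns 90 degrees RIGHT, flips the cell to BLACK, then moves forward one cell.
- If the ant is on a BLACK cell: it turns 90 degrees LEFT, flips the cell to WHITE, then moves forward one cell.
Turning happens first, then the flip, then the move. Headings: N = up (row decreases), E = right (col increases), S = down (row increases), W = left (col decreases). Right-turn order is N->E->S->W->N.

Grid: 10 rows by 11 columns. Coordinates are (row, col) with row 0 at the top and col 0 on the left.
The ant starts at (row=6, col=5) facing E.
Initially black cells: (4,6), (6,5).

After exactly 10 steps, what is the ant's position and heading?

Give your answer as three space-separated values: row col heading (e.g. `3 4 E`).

Answer: 5 4 W

Derivation:
Step 1: on BLACK (6,5): turn L to N, flip to white, move to (5,5). |black|=1
Step 2: on WHITE (5,5): turn R to E, flip to black, move to (5,6). |black|=2
Step 3: on WHITE (5,6): turn R to S, flip to black, move to (6,6). |black|=3
Step 4: on WHITE (6,6): turn R to W, flip to black, move to (6,5). |black|=4
Step 5: on WHITE (6,5): turn R to N, flip to black, move to (5,5). |black|=5
Step 6: on BLACK (5,5): turn L to W, flip to white, move to (5,4). |black|=4
Step 7: on WHITE (5,4): turn R to N, flip to black, move to (4,4). |black|=5
Step 8: on WHITE (4,4): turn R to E, flip to black, move to (4,5). |black|=6
Step 9: on WHITE (4,5): turn R to S, flip to black, move to (5,5). |black|=7
Step 10: on WHITE (5,5): turn R to W, flip to black, move to (5,4). |black|=8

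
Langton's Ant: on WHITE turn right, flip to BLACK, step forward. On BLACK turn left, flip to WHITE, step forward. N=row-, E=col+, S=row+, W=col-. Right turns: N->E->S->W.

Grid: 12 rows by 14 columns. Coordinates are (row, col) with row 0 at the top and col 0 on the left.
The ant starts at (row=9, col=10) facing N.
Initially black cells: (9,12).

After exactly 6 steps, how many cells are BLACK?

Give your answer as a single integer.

Answer: 5

Derivation:
Step 1: on WHITE (9,10): turn R to E, flip to black, move to (9,11). |black|=2
Step 2: on WHITE (9,11): turn R to S, flip to black, move to (10,11). |black|=3
Step 3: on WHITE (10,11): turn R to W, flip to black, move to (10,10). |black|=4
Step 4: on WHITE (10,10): turn R to N, flip to black, move to (9,10). |black|=5
Step 5: on BLACK (9,10): turn L to W, flip to white, move to (9,9). |black|=4
Step 6: on WHITE (9,9): turn R to N, flip to black, move to (8,9). |black|=5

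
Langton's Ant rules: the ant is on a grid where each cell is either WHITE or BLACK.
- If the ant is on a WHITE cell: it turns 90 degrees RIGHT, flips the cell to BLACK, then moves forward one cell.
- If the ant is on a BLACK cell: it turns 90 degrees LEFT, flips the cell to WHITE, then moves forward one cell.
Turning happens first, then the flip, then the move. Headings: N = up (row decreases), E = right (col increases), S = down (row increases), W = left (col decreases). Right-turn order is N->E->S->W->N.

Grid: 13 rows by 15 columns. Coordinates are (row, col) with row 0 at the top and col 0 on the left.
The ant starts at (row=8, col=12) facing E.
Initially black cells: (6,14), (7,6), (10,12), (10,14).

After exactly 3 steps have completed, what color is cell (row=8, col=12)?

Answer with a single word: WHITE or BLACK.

Answer: BLACK

Derivation:
Step 1: on WHITE (8,12): turn R to S, flip to black, move to (9,12). |black|=5
Step 2: on WHITE (9,12): turn R to W, flip to black, move to (9,11). |black|=6
Step 3: on WHITE (9,11): turn R to N, flip to black, move to (8,11). |black|=7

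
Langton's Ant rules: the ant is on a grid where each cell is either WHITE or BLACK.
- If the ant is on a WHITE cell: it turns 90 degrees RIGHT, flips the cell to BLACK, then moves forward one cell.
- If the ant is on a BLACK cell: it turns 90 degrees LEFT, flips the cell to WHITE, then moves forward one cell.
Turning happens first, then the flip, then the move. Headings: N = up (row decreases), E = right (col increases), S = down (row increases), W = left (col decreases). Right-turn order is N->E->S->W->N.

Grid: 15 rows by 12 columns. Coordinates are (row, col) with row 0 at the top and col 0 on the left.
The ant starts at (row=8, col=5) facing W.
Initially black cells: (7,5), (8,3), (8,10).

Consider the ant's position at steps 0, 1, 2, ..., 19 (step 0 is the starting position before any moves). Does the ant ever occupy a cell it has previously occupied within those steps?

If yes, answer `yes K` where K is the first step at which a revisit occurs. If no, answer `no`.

Answer: yes 5

Derivation:
Step 1: on WHITE (8,5): turn R to N, flip to black, move to (7,5). |black|=4 — new cell
Step 2: on BLACK (7,5): turn L to W, flip to white, move to (7,4). |black|=3 — new cell
Step 3: on WHITE (7,4): turn R to N, flip to black, move to (6,4). |black|=4 — new cell
Step 4: on WHITE (6,4): turn R to E, flip to black, move to (6,5). |black|=5 — new cell
Step 5: on WHITE (6,5): turn R to S, flip to black, move to (7,5). |black|=6 — REVISIT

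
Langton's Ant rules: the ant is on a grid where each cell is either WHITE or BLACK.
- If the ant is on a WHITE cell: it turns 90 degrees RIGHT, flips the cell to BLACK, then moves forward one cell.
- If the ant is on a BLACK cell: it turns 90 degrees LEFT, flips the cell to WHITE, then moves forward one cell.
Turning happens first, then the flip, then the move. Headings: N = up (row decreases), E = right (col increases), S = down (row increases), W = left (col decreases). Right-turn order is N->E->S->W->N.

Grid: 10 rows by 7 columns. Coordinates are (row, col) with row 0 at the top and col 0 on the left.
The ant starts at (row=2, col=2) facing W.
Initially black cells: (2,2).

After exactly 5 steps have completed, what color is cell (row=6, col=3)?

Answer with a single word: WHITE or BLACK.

Step 1: on BLACK (2,2): turn L to S, flip to white, move to (3,2). |black|=0
Step 2: on WHITE (3,2): turn R to W, flip to black, move to (3,1). |black|=1
Step 3: on WHITE (3,1): turn R to N, flip to black, move to (2,1). |black|=2
Step 4: on WHITE (2,1): turn R to E, flip to black, move to (2,2). |black|=3
Step 5: on WHITE (2,2): turn R to S, flip to black, move to (3,2). |black|=4

Answer: WHITE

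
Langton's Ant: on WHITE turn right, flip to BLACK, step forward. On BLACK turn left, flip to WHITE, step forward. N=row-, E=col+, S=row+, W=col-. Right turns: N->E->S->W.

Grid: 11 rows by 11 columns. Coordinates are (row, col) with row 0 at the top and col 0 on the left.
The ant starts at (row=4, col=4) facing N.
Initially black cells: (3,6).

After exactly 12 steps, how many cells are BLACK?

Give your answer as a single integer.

Step 1: on WHITE (4,4): turn R to E, flip to black, move to (4,5). |black|=2
Step 2: on WHITE (4,5): turn R to S, flip to black, move to (5,5). |black|=3
Step 3: on WHITE (5,5): turn R to W, flip to black, move to (5,4). |black|=4
Step 4: on WHITE (5,4): turn R to N, flip to black, move to (4,4). |black|=5
Step 5: on BLACK (4,4): turn L to W, flip to white, move to (4,3). |black|=4
Step 6: on WHITE (4,3): turn R to N, flip to black, move to (3,3). |black|=5
Step 7: on WHITE (3,3): turn R to E, flip to black, move to (3,4). |black|=6
Step 8: on WHITE (3,4): turn R to S, flip to black, move to (4,4). |black|=7
Step 9: on WHITE (4,4): turn R to W, flip to black, move to (4,3). |black|=8
Step 10: on BLACK (4,3): turn L to S, flip to white, move to (5,3). |black|=7
Step 11: on WHITE (5,3): turn R to W, flip to black, move to (5,2). |black|=8
Step 12: on WHITE (5,2): turn R to N, flip to black, move to (4,2). |black|=9

Answer: 9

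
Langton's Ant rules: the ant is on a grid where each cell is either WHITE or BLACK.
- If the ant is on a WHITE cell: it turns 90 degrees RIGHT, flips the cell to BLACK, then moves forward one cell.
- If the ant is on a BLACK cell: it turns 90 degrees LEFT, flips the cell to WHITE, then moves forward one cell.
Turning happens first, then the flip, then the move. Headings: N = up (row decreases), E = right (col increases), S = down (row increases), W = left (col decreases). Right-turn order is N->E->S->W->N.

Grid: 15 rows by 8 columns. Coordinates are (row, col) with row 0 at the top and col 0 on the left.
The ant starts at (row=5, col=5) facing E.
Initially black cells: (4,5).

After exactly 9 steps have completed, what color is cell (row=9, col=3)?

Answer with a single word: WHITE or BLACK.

Step 1: on WHITE (5,5): turn R to S, flip to black, move to (6,5). |black|=2
Step 2: on WHITE (6,5): turn R to W, flip to black, move to (6,4). |black|=3
Step 3: on WHITE (6,4): turn R to N, flip to black, move to (5,4). |black|=4
Step 4: on WHITE (5,4): turn R to E, flip to black, move to (5,5). |black|=5
Step 5: on BLACK (5,5): turn L to N, flip to white, move to (4,5). |black|=4
Step 6: on BLACK (4,5): turn L to W, flip to white, move to (4,4). |black|=3
Step 7: on WHITE (4,4): turn R to N, flip to black, move to (3,4). |black|=4
Step 8: on WHITE (3,4): turn R to E, flip to black, move to (3,5). |black|=5
Step 9: on WHITE (3,5): turn R to S, flip to black, move to (4,5). |black|=6

Answer: WHITE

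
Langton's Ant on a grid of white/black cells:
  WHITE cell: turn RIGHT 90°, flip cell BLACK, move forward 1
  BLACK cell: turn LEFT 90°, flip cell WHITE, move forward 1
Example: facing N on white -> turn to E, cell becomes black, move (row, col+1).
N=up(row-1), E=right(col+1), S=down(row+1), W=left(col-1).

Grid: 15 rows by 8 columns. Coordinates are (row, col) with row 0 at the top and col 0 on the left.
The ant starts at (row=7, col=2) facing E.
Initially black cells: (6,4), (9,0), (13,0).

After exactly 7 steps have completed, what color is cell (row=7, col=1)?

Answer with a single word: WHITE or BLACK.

Answer: BLACK

Derivation:
Step 1: on WHITE (7,2): turn R to S, flip to black, move to (8,2). |black|=4
Step 2: on WHITE (8,2): turn R to W, flip to black, move to (8,1). |black|=5
Step 3: on WHITE (8,1): turn R to N, flip to black, move to (7,1). |black|=6
Step 4: on WHITE (7,1): turn R to E, flip to black, move to (7,2). |black|=7
Step 5: on BLACK (7,2): turn L to N, flip to white, move to (6,2). |black|=6
Step 6: on WHITE (6,2): turn R to E, flip to black, move to (6,3). |black|=7
Step 7: on WHITE (6,3): turn R to S, flip to black, move to (7,3). |black|=8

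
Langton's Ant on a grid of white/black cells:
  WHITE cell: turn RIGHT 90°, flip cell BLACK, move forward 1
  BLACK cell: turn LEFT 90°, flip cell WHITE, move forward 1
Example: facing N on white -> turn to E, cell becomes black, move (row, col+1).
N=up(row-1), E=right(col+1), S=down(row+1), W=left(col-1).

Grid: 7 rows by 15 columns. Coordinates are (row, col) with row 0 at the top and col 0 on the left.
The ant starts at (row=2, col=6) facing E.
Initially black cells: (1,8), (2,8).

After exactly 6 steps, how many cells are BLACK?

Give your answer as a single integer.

Step 1: on WHITE (2,6): turn R to S, flip to black, move to (3,6). |black|=3
Step 2: on WHITE (3,6): turn R to W, flip to black, move to (3,5). |black|=4
Step 3: on WHITE (3,5): turn R to N, flip to black, move to (2,5). |black|=5
Step 4: on WHITE (2,5): turn R to E, flip to black, move to (2,6). |black|=6
Step 5: on BLACK (2,6): turn L to N, flip to white, move to (1,6). |black|=5
Step 6: on WHITE (1,6): turn R to E, flip to black, move to (1,7). |black|=6

Answer: 6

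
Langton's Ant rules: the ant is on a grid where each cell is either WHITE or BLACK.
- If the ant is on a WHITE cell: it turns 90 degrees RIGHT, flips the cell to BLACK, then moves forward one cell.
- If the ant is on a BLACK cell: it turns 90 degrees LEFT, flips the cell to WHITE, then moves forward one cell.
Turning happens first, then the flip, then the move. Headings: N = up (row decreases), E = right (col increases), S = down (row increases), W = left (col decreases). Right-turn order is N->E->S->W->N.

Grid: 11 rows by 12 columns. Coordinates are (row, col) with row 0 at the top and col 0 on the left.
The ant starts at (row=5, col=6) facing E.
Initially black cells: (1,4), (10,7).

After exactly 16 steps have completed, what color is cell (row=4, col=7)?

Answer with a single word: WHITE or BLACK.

Answer: BLACK

Derivation:
Step 1: on WHITE (5,6): turn R to S, flip to black, move to (6,6). |black|=3
Step 2: on WHITE (6,6): turn R to W, flip to black, move to (6,5). |black|=4
Step 3: on WHITE (6,5): turn R to N, flip to black, move to (5,5). |black|=5
Step 4: on WHITE (5,5): turn R to E, flip to black, move to (5,6). |black|=6
Step 5: on BLACK (5,6): turn L to N, flip to white, move to (4,6). |black|=5
Step 6: on WHITE (4,6): turn R to E, flip to black, move to (4,7). |black|=6
Step 7: on WHITE (4,7): turn R to S, flip to black, move to (5,7). |black|=7
Step 8: on WHITE (5,7): turn R to W, flip to black, move to (5,6). |black|=8
Step 9: on WHITE (5,6): turn R to N, flip to black, move to (4,6). |black|=9
Step 10: on BLACK (4,6): turn L to W, flip to white, move to (4,5). |black|=8
Step 11: on WHITE (4,5): turn R to N, flip to black, move to (3,5). |black|=9
Step 12: on WHITE (3,5): turn R to E, flip to black, move to (3,6). |black|=10
Step 13: on WHITE (3,6): turn R to S, flip to black, move to (4,6). |black|=11
Step 14: on WHITE (4,6): turn R to W, flip to black, move to (4,5). |black|=12
Step 15: on BLACK (4,5): turn L to S, flip to white, move to (5,5). |black|=11
Step 16: on BLACK (5,5): turn L to E, flip to white, move to (5,6). |black|=10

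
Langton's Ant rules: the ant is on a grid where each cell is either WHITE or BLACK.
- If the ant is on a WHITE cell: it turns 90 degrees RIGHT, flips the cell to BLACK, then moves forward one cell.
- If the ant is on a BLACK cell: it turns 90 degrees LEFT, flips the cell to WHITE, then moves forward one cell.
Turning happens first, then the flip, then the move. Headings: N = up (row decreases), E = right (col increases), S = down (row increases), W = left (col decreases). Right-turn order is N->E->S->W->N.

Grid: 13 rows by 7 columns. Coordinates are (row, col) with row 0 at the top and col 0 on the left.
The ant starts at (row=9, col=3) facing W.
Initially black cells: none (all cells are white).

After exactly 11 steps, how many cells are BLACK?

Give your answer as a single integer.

Answer: 7

Derivation:
Step 1: on WHITE (9,3): turn R to N, flip to black, move to (8,3). |black|=1
Step 2: on WHITE (8,3): turn R to E, flip to black, move to (8,4). |black|=2
Step 3: on WHITE (8,4): turn R to S, flip to black, move to (9,4). |black|=3
Step 4: on WHITE (9,4): turn R to W, flip to black, move to (9,3). |black|=4
Step 5: on BLACK (9,3): turn L to S, flip to white, move to (10,3). |black|=3
Step 6: on WHITE (10,3): turn R to W, flip to black, move to (10,2). |black|=4
Step 7: on WHITE (10,2): turn R to N, flip to black, move to (9,2). |black|=5
Step 8: on WHITE (9,2): turn R to E, flip to black, move to (9,3). |black|=6
Step 9: on WHITE (9,3): turn R to S, flip to black, move to (10,3). |black|=7
Step 10: on BLACK (10,3): turn L to E, flip to white, move to (10,4). |black|=6
Step 11: on WHITE (10,4): turn R to S, flip to black, move to (11,4). |black|=7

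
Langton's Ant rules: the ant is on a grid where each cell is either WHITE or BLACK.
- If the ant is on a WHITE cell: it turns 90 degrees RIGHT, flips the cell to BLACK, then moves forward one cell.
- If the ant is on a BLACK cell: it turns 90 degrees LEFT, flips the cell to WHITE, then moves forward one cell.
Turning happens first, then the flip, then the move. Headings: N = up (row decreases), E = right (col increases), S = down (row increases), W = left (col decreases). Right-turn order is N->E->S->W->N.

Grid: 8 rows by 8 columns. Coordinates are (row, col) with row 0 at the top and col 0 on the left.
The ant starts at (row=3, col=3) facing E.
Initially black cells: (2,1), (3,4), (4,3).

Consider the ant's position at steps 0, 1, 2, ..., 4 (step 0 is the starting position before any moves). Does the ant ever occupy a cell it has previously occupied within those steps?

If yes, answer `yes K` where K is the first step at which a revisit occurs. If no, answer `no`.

Step 1: on WHITE (3,3): turn R to S, flip to black, move to (4,3). |black|=4 — new cell
Step 2: on BLACK (4,3): turn L to E, flip to white, move to (4,4). |black|=3 — new cell
Step 3: on WHITE (4,4): turn R to S, flip to black, move to (5,4). |black|=4 — new cell
Step 4: on WHITE (5,4): turn R to W, flip to black, move to (5,3). |black|=5 — new cell
No revisit within 4 steps.

Answer: no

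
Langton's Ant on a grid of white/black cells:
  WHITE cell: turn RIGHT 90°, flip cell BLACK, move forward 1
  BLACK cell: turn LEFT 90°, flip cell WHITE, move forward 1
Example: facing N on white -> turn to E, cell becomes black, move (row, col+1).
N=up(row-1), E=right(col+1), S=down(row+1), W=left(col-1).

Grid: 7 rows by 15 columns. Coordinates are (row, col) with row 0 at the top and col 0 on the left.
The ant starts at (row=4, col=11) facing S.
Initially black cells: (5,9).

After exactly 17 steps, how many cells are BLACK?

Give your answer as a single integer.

Answer: 8

Derivation:
Step 1: on WHITE (4,11): turn R to W, flip to black, move to (4,10). |black|=2
Step 2: on WHITE (4,10): turn R to N, flip to black, move to (3,10). |black|=3
Step 3: on WHITE (3,10): turn R to E, flip to black, move to (3,11). |black|=4
Step 4: on WHITE (3,11): turn R to S, flip to black, move to (4,11). |black|=5
Step 5: on BLACK (4,11): turn L to E, flip to white, move to (4,12). |black|=4
Step 6: on WHITE (4,12): turn R to S, flip to black, move to (5,12). |black|=5
Step 7: on WHITE (5,12): turn R to W, flip to black, move to (5,11). |black|=6
Step 8: on WHITE (5,11): turn R to N, flip to black, move to (4,11). |black|=7
Step 9: on WHITE (4,11): turn R to E, flip to black, move to (4,12). |black|=8
Step 10: on BLACK (4,12): turn L to N, flip to white, move to (3,12). |black|=7
Step 11: on WHITE (3,12): turn R to E, flip to black, move to (3,13). |black|=8
Step 12: on WHITE (3,13): turn R to S, flip to black, move to (4,13). |black|=9
Step 13: on WHITE (4,13): turn R to W, flip to black, move to (4,12). |black|=10
Step 14: on WHITE (4,12): turn R to N, flip to black, move to (3,12). |black|=11
Step 15: on BLACK (3,12): turn L to W, flip to white, move to (3,11). |black|=10
Step 16: on BLACK (3,11): turn L to S, flip to white, move to (4,11). |black|=9
Step 17: on BLACK (4,11): turn L to E, flip to white, move to (4,12). |black|=8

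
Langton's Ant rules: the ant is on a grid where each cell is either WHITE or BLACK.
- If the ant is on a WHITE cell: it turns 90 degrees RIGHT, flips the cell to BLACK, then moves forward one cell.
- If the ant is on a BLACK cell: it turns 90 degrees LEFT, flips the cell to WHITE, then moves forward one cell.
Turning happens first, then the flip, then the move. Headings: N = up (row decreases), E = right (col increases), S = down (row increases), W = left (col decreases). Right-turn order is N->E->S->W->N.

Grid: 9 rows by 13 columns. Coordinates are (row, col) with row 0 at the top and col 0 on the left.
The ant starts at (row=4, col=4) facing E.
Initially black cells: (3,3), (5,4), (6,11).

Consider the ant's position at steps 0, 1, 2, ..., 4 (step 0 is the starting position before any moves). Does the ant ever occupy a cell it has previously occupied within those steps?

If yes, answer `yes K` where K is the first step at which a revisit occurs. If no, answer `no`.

Answer: no

Derivation:
Step 1: on WHITE (4,4): turn R to S, flip to black, move to (5,4). |black|=4 — new cell
Step 2: on BLACK (5,4): turn L to E, flip to white, move to (5,5). |black|=3 — new cell
Step 3: on WHITE (5,5): turn R to S, flip to black, move to (6,5). |black|=4 — new cell
Step 4: on WHITE (6,5): turn R to W, flip to black, move to (6,4). |black|=5 — new cell
No revisit within 4 steps.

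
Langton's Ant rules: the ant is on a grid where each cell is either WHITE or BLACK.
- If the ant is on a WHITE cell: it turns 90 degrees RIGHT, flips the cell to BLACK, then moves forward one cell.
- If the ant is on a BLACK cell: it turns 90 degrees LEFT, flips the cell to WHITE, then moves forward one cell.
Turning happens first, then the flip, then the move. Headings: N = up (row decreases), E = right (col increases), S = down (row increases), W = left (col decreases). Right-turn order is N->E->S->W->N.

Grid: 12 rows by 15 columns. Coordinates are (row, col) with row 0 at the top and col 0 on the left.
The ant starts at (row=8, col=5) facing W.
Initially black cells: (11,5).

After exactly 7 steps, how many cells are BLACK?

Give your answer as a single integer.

Step 1: on WHITE (8,5): turn R to N, flip to black, move to (7,5). |black|=2
Step 2: on WHITE (7,5): turn R to E, flip to black, move to (7,6). |black|=3
Step 3: on WHITE (7,6): turn R to S, flip to black, move to (8,6). |black|=4
Step 4: on WHITE (8,6): turn R to W, flip to black, move to (8,5). |black|=5
Step 5: on BLACK (8,5): turn L to S, flip to white, move to (9,5). |black|=4
Step 6: on WHITE (9,5): turn R to W, flip to black, move to (9,4). |black|=5
Step 7: on WHITE (9,4): turn R to N, flip to black, move to (8,4). |black|=6

Answer: 6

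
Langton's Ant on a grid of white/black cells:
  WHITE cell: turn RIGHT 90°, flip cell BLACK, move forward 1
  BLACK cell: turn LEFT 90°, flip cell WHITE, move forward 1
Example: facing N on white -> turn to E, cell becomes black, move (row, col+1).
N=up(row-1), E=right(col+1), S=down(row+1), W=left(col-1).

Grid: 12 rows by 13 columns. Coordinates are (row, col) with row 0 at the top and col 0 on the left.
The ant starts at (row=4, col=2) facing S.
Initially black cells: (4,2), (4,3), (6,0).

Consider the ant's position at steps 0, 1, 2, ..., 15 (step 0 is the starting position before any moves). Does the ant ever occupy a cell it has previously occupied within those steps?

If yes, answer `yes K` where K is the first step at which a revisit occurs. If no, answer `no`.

Answer: yes 5

Derivation:
Step 1: on BLACK (4,2): turn L to E, flip to white, move to (4,3). |black|=2 — new cell
Step 2: on BLACK (4,3): turn L to N, flip to white, move to (3,3). |black|=1 — new cell
Step 3: on WHITE (3,3): turn R to E, flip to black, move to (3,4). |black|=2 — new cell
Step 4: on WHITE (3,4): turn R to S, flip to black, move to (4,4). |black|=3 — new cell
Step 5: on WHITE (4,4): turn R to W, flip to black, move to (4,3). |black|=4 — REVISIT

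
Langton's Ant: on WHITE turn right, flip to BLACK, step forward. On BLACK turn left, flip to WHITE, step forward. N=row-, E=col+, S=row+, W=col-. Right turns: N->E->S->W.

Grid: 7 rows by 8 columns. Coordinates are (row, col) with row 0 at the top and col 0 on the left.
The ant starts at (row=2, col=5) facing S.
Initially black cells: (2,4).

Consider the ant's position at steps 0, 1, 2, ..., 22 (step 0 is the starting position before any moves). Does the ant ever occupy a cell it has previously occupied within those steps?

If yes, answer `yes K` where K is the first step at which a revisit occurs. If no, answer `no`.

Step 1: on WHITE (2,5): turn R to W, flip to black, move to (2,4). |black|=2 — new cell
Step 2: on BLACK (2,4): turn L to S, flip to white, move to (3,4). |black|=1 — new cell
Step 3: on WHITE (3,4): turn R to W, flip to black, move to (3,3). |black|=2 — new cell
Step 4: on WHITE (3,3): turn R to N, flip to black, move to (2,3). |black|=3 — new cell
Step 5: on WHITE (2,3): turn R to E, flip to black, move to (2,4). |black|=4 — REVISIT

Answer: yes 5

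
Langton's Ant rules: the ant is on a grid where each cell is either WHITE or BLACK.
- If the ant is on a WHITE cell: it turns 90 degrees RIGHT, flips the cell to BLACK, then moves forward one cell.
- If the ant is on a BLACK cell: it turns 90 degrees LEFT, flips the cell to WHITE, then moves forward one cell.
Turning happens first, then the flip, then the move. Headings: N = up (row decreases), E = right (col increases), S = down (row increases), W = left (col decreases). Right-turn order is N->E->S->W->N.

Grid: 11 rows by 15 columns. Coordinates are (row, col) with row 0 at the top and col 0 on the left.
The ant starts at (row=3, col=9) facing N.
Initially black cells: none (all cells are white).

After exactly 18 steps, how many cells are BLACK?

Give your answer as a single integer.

Step 1: on WHITE (3,9): turn R to E, flip to black, move to (3,10). |black|=1
Step 2: on WHITE (3,10): turn R to S, flip to black, move to (4,10). |black|=2
Step 3: on WHITE (4,10): turn R to W, flip to black, move to (4,9). |black|=3
Step 4: on WHITE (4,9): turn R to N, flip to black, move to (3,9). |black|=4
Step 5: on BLACK (3,9): turn L to W, flip to white, move to (3,8). |black|=3
Step 6: on WHITE (3,8): turn R to N, flip to black, move to (2,8). |black|=4
Step 7: on WHITE (2,8): turn R to E, flip to black, move to (2,9). |black|=5
Step 8: on WHITE (2,9): turn R to S, flip to black, move to (3,9). |black|=6
Step 9: on WHITE (3,9): turn R to W, flip to black, move to (3,8). |black|=7
Step 10: on BLACK (3,8): turn L to S, flip to white, move to (4,8). |black|=6
Step 11: on WHITE (4,8): turn R to W, flip to black, move to (4,7). |black|=7
Step 12: on WHITE (4,7): turn R to N, flip to black, move to (3,7). |black|=8
Step 13: on WHITE (3,7): turn R to E, flip to black, move to (3,8). |black|=9
Step 14: on WHITE (3,8): turn R to S, flip to black, move to (4,8). |black|=10
Step 15: on BLACK (4,8): turn L to E, flip to white, move to (4,9). |black|=9
Step 16: on BLACK (4,9): turn L to N, flip to white, move to (3,9). |black|=8
Step 17: on BLACK (3,9): turn L to W, flip to white, move to (3,8). |black|=7
Step 18: on BLACK (3,8): turn L to S, flip to white, move to (4,8). |black|=6

Answer: 6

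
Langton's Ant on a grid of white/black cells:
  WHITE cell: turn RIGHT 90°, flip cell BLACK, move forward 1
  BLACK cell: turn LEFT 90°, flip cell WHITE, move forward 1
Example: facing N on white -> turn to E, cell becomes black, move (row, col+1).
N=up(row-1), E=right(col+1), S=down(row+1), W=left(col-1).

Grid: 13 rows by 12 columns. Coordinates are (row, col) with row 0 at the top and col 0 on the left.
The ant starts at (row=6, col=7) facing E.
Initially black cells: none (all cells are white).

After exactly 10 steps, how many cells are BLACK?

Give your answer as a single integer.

Answer: 6

Derivation:
Step 1: on WHITE (6,7): turn R to S, flip to black, move to (7,7). |black|=1
Step 2: on WHITE (7,7): turn R to W, flip to black, move to (7,6). |black|=2
Step 3: on WHITE (7,6): turn R to N, flip to black, move to (6,6). |black|=3
Step 4: on WHITE (6,6): turn R to E, flip to black, move to (6,7). |black|=4
Step 5: on BLACK (6,7): turn L to N, flip to white, move to (5,7). |black|=3
Step 6: on WHITE (5,7): turn R to E, flip to black, move to (5,8). |black|=4
Step 7: on WHITE (5,8): turn R to S, flip to black, move to (6,8). |black|=5
Step 8: on WHITE (6,8): turn R to W, flip to black, move to (6,7). |black|=6
Step 9: on WHITE (6,7): turn R to N, flip to black, move to (5,7). |black|=7
Step 10: on BLACK (5,7): turn L to W, flip to white, move to (5,6). |black|=6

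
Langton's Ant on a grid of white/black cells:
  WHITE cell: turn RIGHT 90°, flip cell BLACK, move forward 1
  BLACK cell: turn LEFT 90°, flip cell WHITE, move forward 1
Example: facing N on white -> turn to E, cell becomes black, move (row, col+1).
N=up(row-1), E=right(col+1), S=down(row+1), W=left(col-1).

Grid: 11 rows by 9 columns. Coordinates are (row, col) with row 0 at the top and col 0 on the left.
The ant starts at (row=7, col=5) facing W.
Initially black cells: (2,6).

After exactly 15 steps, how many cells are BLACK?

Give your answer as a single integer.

Step 1: on WHITE (7,5): turn R to N, flip to black, move to (6,5). |black|=2
Step 2: on WHITE (6,5): turn R to E, flip to black, move to (6,6). |black|=3
Step 3: on WHITE (6,6): turn R to S, flip to black, move to (7,6). |black|=4
Step 4: on WHITE (7,6): turn R to W, flip to black, move to (7,5). |black|=5
Step 5: on BLACK (7,5): turn L to S, flip to white, move to (8,5). |black|=4
Step 6: on WHITE (8,5): turn R to W, flip to black, move to (8,4). |black|=5
Step 7: on WHITE (8,4): turn R to N, flip to black, move to (7,4). |black|=6
Step 8: on WHITE (7,4): turn R to E, flip to black, move to (7,5). |black|=7
Step 9: on WHITE (7,5): turn R to S, flip to black, move to (8,5). |black|=8
Step 10: on BLACK (8,5): turn L to E, flip to white, move to (8,6). |black|=7
Step 11: on WHITE (8,6): turn R to S, flip to black, move to (9,6). |black|=8
Step 12: on WHITE (9,6): turn R to W, flip to black, move to (9,5). |black|=9
Step 13: on WHITE (9,5): turn R to N, flip to black, move to (8,5). |black|=10
Step 14: on WHITE (8,5): turn R to E, flip to black, move to (8,6). |black|=11
Step 15: on BLACK (8,6): turn L to N, flip to white, move to (7,6). |black|=10

Answer: 10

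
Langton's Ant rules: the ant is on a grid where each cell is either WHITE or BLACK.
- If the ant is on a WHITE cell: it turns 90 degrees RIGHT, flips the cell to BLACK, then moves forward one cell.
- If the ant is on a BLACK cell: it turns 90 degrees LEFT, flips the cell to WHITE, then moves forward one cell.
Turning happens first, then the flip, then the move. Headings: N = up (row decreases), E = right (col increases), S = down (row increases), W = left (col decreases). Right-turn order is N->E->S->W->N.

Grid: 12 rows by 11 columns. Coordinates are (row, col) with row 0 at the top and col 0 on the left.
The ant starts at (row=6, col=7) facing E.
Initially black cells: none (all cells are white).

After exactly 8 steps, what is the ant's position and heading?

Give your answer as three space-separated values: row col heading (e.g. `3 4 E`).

Answer: 6 7 W

Derivation:
Step 1: on WHITE (6,7): turn R to S, flip to black, move to (7,7). |black|=1
Step 2: on WHITE (7,7): turn R to W, flip to black, move to (7,6). |black|=2
Step 3: on WHITE (7,6): turn R to N, flip to black, move to (6,6). |black|=3
Step 4: on WHITE (6,6): turn R to E, flip to black, move to (6,7). |black|=4
Step 5: on BLACK (6,7): turn L to N, flip to white, move to (5,7). |black|=3
Step 6: on WHITE (5,7): turn R to E, flip to black, move to (5,8). |black|=4
Step 7: on WHITE (5,8): turn R to S, flip to black, move to (6,8). |black|=5
Step 8: on WHITE (6,8): turn R to W, flip to black, move to (6,7). |black|=6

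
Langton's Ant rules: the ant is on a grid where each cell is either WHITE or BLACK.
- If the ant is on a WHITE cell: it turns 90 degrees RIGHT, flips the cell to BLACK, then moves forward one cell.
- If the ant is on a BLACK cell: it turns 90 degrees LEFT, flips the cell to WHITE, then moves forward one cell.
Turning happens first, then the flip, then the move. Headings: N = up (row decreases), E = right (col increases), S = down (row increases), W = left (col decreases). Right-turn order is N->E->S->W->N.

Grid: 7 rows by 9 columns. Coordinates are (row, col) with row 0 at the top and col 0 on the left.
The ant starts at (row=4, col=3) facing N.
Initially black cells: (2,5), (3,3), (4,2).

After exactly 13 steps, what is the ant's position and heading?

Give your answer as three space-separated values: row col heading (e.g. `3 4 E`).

Answer: 4 4 E

Derivation:
Step 1: on WHITE (4,3): turn R to E, flip to black, move to (4,4). |black|=4
Step 2: on WHITE (4,4): turn R to S, flip to black, move to (5,4). |black|=5
Step 3: on WHITE (5,4): turn R to W, flip to black, move to (5,3). |black|=6
Step 4: on WHITE (5,3): turn R to N, flip to black, move to (4,3). |black|=7
Step 5: on BLACK (4,3): turn L to W, flip to white, move to (4,2). |black|=6
Step 6: on BLACK (4,2): turn L to S, flip to white, move to (5,2). |black|=5
Step 7: on WHITE (5,2): turn R to W, flip to black, move to (5,1). |black|=6
Step 8: on WHITE (5,1): turn R to N, flip to black, move to (4,1). |black|=7
Step 9: on WHITE (4,1): turn R to E, flip to black, move to (4,2). |black|=8
Step 10: on WHITE (4,2): turn R to S, flip to black, move to (5,2). |black|=9
Step 11: on BLACK (5,2): turn L to E, flip to white, move to (5,3). |black|=8
Step 12: on BLACK (5,3): turn L to N, flip to white, move to (4,3). |black|=7
Step 13: on WHITE (4,3): turn R to E, flip to black, move to (4,4). |black|=8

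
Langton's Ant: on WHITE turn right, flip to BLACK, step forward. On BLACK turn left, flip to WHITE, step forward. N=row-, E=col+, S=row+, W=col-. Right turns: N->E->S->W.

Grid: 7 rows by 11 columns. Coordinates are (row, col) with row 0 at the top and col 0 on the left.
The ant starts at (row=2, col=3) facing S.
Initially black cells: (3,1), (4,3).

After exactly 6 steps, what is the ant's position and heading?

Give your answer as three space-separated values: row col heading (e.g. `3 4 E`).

Answer: 3 4 S

Derivation:
Step 1: on WHITE (2,3): turn R to W, flip to black, move to (2,2). |black|=3
Step 2: on WHITE (2,2): turn R to N, flip to black, move to (1,2). |black|=4
Step 3: on WHITE (1,2): turn R to E, flip to black, move to (1,3). |black|=5
Step 4: on WHITE (1,3): turn R to S, flip to black, move to (2,3). |black|=6
Step 5: on BLACK (2,3): turn L to E, flip to white, move to (2,4). |black|=5
Step 6: on WHITE (2,4): turn R to S, flip to black, move to (3,4). |black|=6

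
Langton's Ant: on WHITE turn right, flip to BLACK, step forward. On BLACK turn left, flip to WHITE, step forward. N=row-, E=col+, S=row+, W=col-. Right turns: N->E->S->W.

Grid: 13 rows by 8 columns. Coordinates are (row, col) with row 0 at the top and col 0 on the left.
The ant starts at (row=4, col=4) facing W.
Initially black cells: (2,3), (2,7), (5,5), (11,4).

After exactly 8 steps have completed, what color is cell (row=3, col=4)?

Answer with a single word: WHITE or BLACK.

Answer: BLACK

Derivation:
Step 1: on WHITE (4,4): turn R to N, flip to black, move to (3,4). |black|=5
Step 2: on WHITE (3,4): turn R to E, flip to black, move to (3,5). |black|=6
Step 3: on WHITE (3,5): turn R to S, flip to black, move to (4,5). |black|=7
Step 4: on WHITE (4,5): turn R to W, flip to black, move to (4,4). |black|=8
Step 5: on BLACK (4,4): turn L to S, flip to white, move to (5,4). |black|=7
Step 6: on WHITE (5,4): turn R to W, flip to black, move to (5,3). |black|=8
Step 7: on WHITE (5,3): turn R to N, flip to black, move to (4,3). |black|=9
Step 8: on WHITE (4,3): turn R to E, flip to black, move to (4,4). |black|=10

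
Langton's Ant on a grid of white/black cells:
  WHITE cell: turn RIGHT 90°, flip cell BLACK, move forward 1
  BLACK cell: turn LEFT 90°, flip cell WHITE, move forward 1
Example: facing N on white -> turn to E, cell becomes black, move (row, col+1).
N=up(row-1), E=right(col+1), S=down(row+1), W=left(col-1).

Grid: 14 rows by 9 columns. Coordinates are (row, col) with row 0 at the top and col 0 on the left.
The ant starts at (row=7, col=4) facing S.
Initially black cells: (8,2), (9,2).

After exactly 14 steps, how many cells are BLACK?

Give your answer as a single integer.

Answer: 12

Derivation:
Step 1: on WHITE (7,4): turn R to W, flip to black, move to (7,3). |black|=3
Step 2: on WHITE (7,3): turn R to N, flip to black, move to (6,3). |black|=4
Step 3: on WHITE (6,3): turn R to E, flip to black, move to (6,4). |black|=5
Step 4: on WHITE (6,4): turn R to S, flip to black, move to (7,4). |black|=6
Step 5: on BLACK (7,4): turn L to E, flip to white, move to (7,5). |black|=5
Step 6: on WHITE (7,5): turn R to S, flip to black, move to (8,5). |black|=6
Step 7: on WHITE (8,5): turn R to W, flip to black, move to (8,4). |black|=7
Step 8: on WHITE (8,4): turn R to N, flip to black, move to (7,4). |black|=8
Step 9: on WHITE (7,4): turn R to E, flip to black, move to (7,5). |black|=9
Step 10: on BLACK (7,5): turn L to N, flip to white, move to (6,5). |black|=8
Step 11: on WHITE (6,5): turn R to E, flip to black, move to (6,6). |black|=9
Step 12: on WHITE (6,6): turn R to S, flip to black, move to (7,6). |black|=10
Step 13: on WHITE (7,6): turn R to W, flip to black, move to (7,5). |black|=11
Step 14: on WHITE (7,5): turn R to N, flip to black, move to (6,5). |black|=12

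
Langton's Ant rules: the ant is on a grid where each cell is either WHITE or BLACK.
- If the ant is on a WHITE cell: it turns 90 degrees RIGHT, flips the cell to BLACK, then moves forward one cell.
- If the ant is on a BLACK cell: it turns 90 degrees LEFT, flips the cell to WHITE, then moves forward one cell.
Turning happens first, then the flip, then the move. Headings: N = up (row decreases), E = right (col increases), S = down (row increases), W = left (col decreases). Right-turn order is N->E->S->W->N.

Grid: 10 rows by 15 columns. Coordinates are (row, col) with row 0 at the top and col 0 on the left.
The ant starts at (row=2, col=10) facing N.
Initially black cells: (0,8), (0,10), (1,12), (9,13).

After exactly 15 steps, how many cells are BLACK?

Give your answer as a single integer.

Answer: 13

Derivation:
Step 1: on WHITE (2,10): turn R to E, flip to black, move to (2,11). |black|=5
Step 2: on WHITE (2,11): turn R to S, flip to black, move to (3,11). |black|=6
Step 3: on WHITE (3,11): turn R to W, flip to black, move to (3,10). |black|=7
Step 4: on WHITE (3,10): turn R to N, flip to black, move to (2,10). |black|=8
Step 5: on BLACK (2,10): turn L to W, flip to white, move to (2,9). |black|=7
Step 6: on WHITE (2,9): turn R to N, flip to black, move to (1,9). |black|=8
Step 7: on WHITE (1,9): turn R to E, flip to black, move to (1,10). |black|=9
Step 8: on WHITE (1,10): turn R to S, flip to black, move to (2,10). |black|=10
Step 9: on WHITE (2,10): turn R to W, flip to black, move to (2,9). |black|=11
Step 10: on BLACK (2,9): turn L to S, flip to white, move to (3,9). |black|=10
Step 11: on WHITE (3,9): turn R to W, flip to black, move to (3,8). |black|=11
Step 12: on WHITE (3,8): turn R to N, flip to black, move to (2,8). |black|=12
Step 13: on WHITE (2,8): turn R to E, flip to black, move to (2,9). |black|=13
Step 14: on WHITE (2,9): turn R to S, flip to black, move to (3,9). |black|=14
Step 15: on BLACK (3,9): turn L to E, flip to white, move to (3,10). |black|=13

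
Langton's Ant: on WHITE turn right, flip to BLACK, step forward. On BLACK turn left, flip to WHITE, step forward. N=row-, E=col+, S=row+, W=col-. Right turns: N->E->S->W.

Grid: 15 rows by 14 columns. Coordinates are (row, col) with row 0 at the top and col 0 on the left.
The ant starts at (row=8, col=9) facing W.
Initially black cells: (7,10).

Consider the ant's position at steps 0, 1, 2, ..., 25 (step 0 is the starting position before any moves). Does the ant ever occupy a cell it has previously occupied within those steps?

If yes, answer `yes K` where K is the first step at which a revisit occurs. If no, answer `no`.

Answer: yes 6

Derivation:
Step 1: on WHITE (8,9): turn R to N, flip to black, move to (7,9). |black|=2 — new cell
Step 2: on WHITE (7,9): turn R to E, flip to black, move to (7,10). |black|=3 — new cell
Step 3: on BLACK (7,10): turn L to N, flip to white, move to (6,10). |black|=2 — new cell
Step 4: on WHITE (6,10): turn R to E, flip to black, move to (6,11). |black|=3 — new cell
Step 5: on WHITE (6,11): turn R to S, flip to black, move to (7,11). |black|=4 — new cell
Step 6: on WHITE (7,11): turn R to W, flip to black, move to (7,10). |black|=5 — REVISIT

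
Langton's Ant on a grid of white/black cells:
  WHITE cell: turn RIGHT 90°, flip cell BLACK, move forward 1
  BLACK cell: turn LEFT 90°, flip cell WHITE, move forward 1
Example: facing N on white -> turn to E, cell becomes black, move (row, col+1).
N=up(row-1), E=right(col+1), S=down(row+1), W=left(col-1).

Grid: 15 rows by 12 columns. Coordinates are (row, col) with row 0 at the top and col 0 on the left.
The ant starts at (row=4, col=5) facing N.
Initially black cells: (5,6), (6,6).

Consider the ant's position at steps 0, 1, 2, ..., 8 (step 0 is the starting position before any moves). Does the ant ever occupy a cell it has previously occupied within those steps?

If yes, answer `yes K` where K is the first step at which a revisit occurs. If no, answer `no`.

Step 1: on WHITE (4,5): turn R to E, flip to black, move to (4,6). |black|=3 — new cell
Step 2: on WHITE (4,6): turn R to S, flip to black, move to (5,6). |black|=4 — new cell
Step 3: on BLACK (5,6): turn L to E, flip to white, move to (5,7). |black|=3 — new cell
Step 4: on WHITE (5,7): turn R to S, flip to black, move to (6,7). |black|=4 — new cell
Step 5: on WHITE (6,7): turn R to W, flip to black, move to (6,6). |black|=5 — new cell
Step 6: on BLACK (6,6): turn L to S, flip to white, move to (7,6). |black|=4 — new cell
Step 7: on WHITE (7,6): turn R to W, flip to black, move to (7,5). |black|=5 — new cell
Step 8: on WHITE (7,5): turn R to N, flip to black, move to (6,5). |black|=6 — new cell
No revisit within 8 steps.

Answer: no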